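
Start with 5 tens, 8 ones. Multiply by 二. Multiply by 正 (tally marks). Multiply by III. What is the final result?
Convert 5 tens, 8 ones (place-value notation) → 5×10 + 8 = 58 (decimal)
Start: 58
Convert 二 (Chinese numeral) → 2 (decimal)
58 × 2 = 116
Convert 正 (tally marks) → 5 (decimal)
116 × 5 = 580
Convert III (Roman numeral) → 1 + 1 + 1 = 3 (decimal)
580 × 3 = 1740
1740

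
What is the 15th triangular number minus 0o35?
The 15th triangular number = 15×16/2 = 120
Convert 0o35 (octal) → 3×8 + 5 = 29 (decimal)
Compute 120 - 29 = 91
91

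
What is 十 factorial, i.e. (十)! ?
Convert 十 (Chinese numeral) → 1×10 = 10 (decimal)
Compute 10! = 3628800
3628800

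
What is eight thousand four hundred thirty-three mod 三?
Convert eight thousand four hundred thirty-three (English words) → 8×1000 + 4×100 + 33 = 8433 (decimal)
Convert 三 (Chinese numeral) → 3 (decimal)
Compute 8433 mod 3 = 0
0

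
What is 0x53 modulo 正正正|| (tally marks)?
Convert 0x53 (hexadecimal) → 5×16 + 3 = 83 (decimal)
Convert 正正正|| (tally marks) → 5 + 5 + 5 + 2 = 17 (decimal)
Compute 83 mod 17 = 15
15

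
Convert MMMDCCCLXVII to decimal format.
Convert MMMDCCCLXVII (Roman numeral) → 1000 + 1000 + 1000 + 500 + 100 + 100 + 100 + 50 + 10 + 5 + 1 + 1 = 3867 (decimal)
3867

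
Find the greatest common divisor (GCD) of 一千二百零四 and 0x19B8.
Convert 一千二百零四 (Chinese numeral) → 1×1000 + 2×100 + 4 = 1204 (decimal)
Convert 0x19B8 (hexadecimal) → 1×4096 + 9×256 + 11×16 + 8 = 6584 (decimal)
Compute gcd(1204, 6584) = 4
4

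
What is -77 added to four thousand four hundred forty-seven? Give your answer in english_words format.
Convert four thousand four hundred forty-seven (English words) → 4×1000 + 4×100 + 47 = 4447 (decimal)
Compute -77 + 4447 = 4370
Convert 4370 (decimal) → 4370 = 4×1000 + 3×100 + 70 → four thousand three hundred seventy (English words)
four thousand three hundred seventy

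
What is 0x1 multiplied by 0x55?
Convert 0x1 (hexadecimal) → 1 (decimal)
Convert 0x55 (hexadecimal) → 5×16 + 5 = 85 (decimal)
Compute 1 × 85 = 85
85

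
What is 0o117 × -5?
Convert 0o117 (octal) → 1×64 + 1×8 + 7 = 79 (decimal)
Compute 79 × -5 = -395
-395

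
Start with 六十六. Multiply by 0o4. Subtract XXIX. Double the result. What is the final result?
Convert 六十六 (Chinese numeral) → 6×10 + 6 = 66 (decimal)
Start: 66
Convert 0o4 (octal) → 4 (decimal)
66 × 4 = 264
Convert XXIX (Roman numeral) → 10 + 10 + 9 = 29 (decimal)
264 - 29 = 235
235 × 2 = 470
470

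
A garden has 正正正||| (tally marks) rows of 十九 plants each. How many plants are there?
Convert 十九 (Chinese numeral) → 1×10 + 9 = 19 (decimal)
Convert 正正正||| (tally marks) → 5 + 5 + 5 + 3 = 18 (decimal)
Compute 19 × 18 = 342
342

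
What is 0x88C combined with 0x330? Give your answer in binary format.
Convert 0x88C (hexadecimal) → 8×256 + 8×16 + 12 = 2188 (decimal)
Convert 0x330 (hexadecimal) → 3×256 + 3×16 = 816 (decimal)
Compute 2188 + 816 = 3004
Convert 3004 (decimal) → 3004 = 2048 + 512 + 256 + 128 + 32 + 16 + 8 + 4 → 0b101110111100 (binary)
0b101110111100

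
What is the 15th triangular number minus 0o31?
The 15th triangular number = 15×16/2 = 120
Convert 0o31 (octal) → 3×8 + 1 = 25 (decimal)
Compute 120 - 25 = 95
95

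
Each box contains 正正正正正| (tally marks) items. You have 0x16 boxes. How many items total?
Convert 正正正正正| (tally marks) → 5 + 5 + 5 + 5 + 5 + 1 = 26 (decimal)
Convert 0x16 (hexadecimal) → 1×16 + 6 = 22 (decimal)
Compute 26 × 22 = 572
572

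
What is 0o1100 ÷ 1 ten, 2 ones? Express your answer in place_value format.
Convert 0o1100 (octal) → 1×512 + 1×64 = 576 (decimal)
Convert 1 ten, 2 ones (place-value notation) → 1×10 + 2 = 12 (decimal)
Compute 576 ÷ 12 = 48
Convert 48 (decimal) → 48 = 4×10 + 8 → 4 tens, 8 ones (place-value notation)
4 tens, 8 ones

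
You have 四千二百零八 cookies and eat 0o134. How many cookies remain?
Convert 四千二百零八 (Chinese numeral) → 4×1000 + 2×100 + 8 = 4208 (decimal)
Convert 0o134 (octal) → 1×64 + 3×8 + 4 = 92 (decimal)
Compute 4208 - 92 = 4116
4116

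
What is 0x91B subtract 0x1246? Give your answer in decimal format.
Convert 0x91B (hexadecimal) → 9×256 + 1×16 + 11 = 2331 (decimal)
Convert 0x1246 (hexadecimal) → 1×4096 + 2×256 + 4×16 + 6 = 4678 (decimal)
Compute 2331 - 4678 = -2347
-2347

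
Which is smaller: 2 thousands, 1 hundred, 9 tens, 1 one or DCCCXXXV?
Convert 2 thousands, 1 hundred, 9 tens, 1 one (place-value notation) → 2×1000 + 1×100 + 9×10 + 1 = 2191 (decimal)
Convert DCCCXXXV (Roman numeral) → 500 + 100 + 100 + 100 + 10 + 10 + 10 + 5 = 835 (decimal)
Compare 2191 vs 835: smaller = 835
835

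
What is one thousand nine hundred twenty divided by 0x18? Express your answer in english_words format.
Convert one thousand nine hundred twenty (English words) → 1×1000 + 9×100 + 20 = 1920 (decimal)
Convert 0x18 (hexadecimal) → 1×16 + 8 = 24 (decimal)
Compute 1920 ÷ 24 = 80
Convert 80 (decimal) → eighty (English words)
eighty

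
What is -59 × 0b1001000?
Convert 0b1001000 (binary) → 64 + 8 = 72 (decimal)
Compute -59 × 72 = -4248
-4248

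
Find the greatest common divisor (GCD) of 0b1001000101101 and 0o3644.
Convert 0b1001000101101 (binary) → 4096 + 512 + 32 + 8 + 4 + 1 = 4653 (decimal)
Convert 0o3644 (octal) → 3×512 + 6×64 + 4×8 + 4 = 1956 (decimal)
Compute gcd(4653, 1956) = 3
3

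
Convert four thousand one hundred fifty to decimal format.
Convert four thousand one hundred fifty (English words) → 4×1000 + 1×100 + 50 = 4150 (decimal)
4150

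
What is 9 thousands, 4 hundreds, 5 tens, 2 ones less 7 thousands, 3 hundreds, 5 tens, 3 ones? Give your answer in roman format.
Convert 9 thousands, 4 hundreds, 5 tens, 2 ones (place-value notation) → 9×1000 + 4×100 + 5×10 + 2 = 9452 (decimal)
Convert 7 thousands, 3 hundreds, 5 tens, 3 ones (place-value notation) → 7×1000 + 3×100 + 5×10 + 3 = 7353 (decimal)
Compute 9452 - 7353 = 2099
Convert 2099 (decimal) → 2099 = 1000 + 1000 + 90 + 9 → MMXCIX (Roman numeral)
MMXCIX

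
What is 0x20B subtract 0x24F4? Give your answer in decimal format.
Convert 0x20B (hexadecimal) → 2×256 + 11 = 523 (decimal)
Convert 0x24F4 (hexadecimal) → 2×4096 + 4×256 + 15×16 + 4 = 9460 (decimal)
Compute 523 - 9460 = -8937
-8937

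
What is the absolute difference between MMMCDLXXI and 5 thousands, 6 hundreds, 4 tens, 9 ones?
Convert MMMCDLXXI (Roman numeral) → 1000 + 1000 + 1000 + 400 + 50 + 10 + 10 + 1 = 3471 (decimal)
Convert 5 thousands, 6 hundreds, 4 tens, 9 ones (place-value notation) → 5×1000 + 6×100 + 4×10 + 9 = 5649 (decimal)
Compute |3471 - 5649| = 2178
2178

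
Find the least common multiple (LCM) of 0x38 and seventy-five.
Convert 0x38 (hexadecimal) → 3×16 + 8 = 56 (decimal)
Convert seventy-five (English words) → 75 (decimal)
Compute lcm(56, 75) = 4200
4200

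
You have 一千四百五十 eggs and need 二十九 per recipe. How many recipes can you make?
Convert 一千四百五十 (Chinese numeral) → 1×1000 + 4×100 + 5×10 = 1450 (decimal)
Convert 二十九 (Chinese numeral) → 2×10 + 9 = 29 (decimal)
Compute 1450 ÷ 29 = 50
50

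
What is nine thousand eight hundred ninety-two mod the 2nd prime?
Convert nine thousand eight hundred ninety-two (English words) → 9×1000 + 8×100 + 92 = 9892 (decimal)
Convert the 2nd prime (prime index) → 3 (decimal)
Compute 9892 mod 3 = 1
1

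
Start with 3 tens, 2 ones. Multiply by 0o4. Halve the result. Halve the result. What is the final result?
Convert 3 tens, 2 ones (place-value notation) → 3×10 + 2 = 32 (decimal)
Start: 32
Convert 0o4 (octal) → 4 (decimal)
32 × 4 = 128
128 ÷ 2 = 64
64 ÷ 2 = 32
32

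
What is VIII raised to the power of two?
Convert VIII (Roman numeral) → 5 + 1 + 1 + 1 = 8 (decimal)
Convert two (English words) → 2 (decimal)
Compute 8 ^ 2 = 64
64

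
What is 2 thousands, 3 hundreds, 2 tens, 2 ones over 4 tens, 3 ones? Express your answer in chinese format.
Convert 2 thousands, 3 hundreds, 2 tens, 2 ones (place-value notation) → 2×1000 + 3×100 + 2×10 + 2 = 2322 (decimal)
Convert 4 tens, 3 ones (place-value notation) → 4×10 + 3 = 43 (decimal)
Compute 2322 ÷ 43 = 54
Convert 54 (decimal) → 54 = 5×10 + 4 → 五十四 (Chinese numeral)
五十四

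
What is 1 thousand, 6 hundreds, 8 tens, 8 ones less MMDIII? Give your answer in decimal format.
Convert 1 thousand, 6 hundreds, 8 tens, 8 ones (place-value notation) → 1×1000 + 6×100 + 8×10 + 8 = 1688 (decimal)
Convert MMDIII (Roman numeral) → 1000 + 1000 + 500 + 1 + 1 + 1 = 2503 (decimal)
Compute 1688 - 2503 = -815
-815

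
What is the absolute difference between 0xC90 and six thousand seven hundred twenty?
Convert 0xC90 (hexadecimal) → 12×256 + 9×16 = 3216 (decimal)
Convert six thousand seven hundred twenty (English words) → 6×1000 + 7×100 + 20 = 6720 (decimal)
Compute |3216 - 6720| = 3504
3504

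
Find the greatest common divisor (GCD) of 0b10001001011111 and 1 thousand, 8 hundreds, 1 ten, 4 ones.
Convert 0b10001001011111 (binary) → 8192 + 512 + 64 + 16 + 8 + 4 + 2 + 1 = 8799 (decimal)
Convert 1 thousand, 8 hundreds, 1 ten, 4 ones (place-value notation) → 1×1000 + 8×100 + 1×10 + 4 = 1814 (decimal)
Compute gcd(8799, 1814) = 1
1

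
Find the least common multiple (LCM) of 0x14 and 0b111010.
Convert 0x14 (hexadecimal) → 1×16 + 4 = 20 (decimal)
Convert 0b111010 (binary) → 32 + 16 + 8 + 2 = 58 (decimal)
Compute lcm(20, 58) = 580
580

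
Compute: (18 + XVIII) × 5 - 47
Convert XVIII (Roman numeral) → 10 + 5 + 1 + 1 + 1 = 18 (decimal)
Expression in decimal: (18 + 18) × 5 - 47
Parentheses first: 18 + 18 = 36
Multiply: 36 × 5 = 180
Subtract: 180 - 47 = 133
133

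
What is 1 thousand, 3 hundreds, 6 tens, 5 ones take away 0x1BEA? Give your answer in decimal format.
Convert 1 thousand, 3 hundreds, 6 tens, 5 ones (place-value notation) → 1×1000 + 3×100 + 6×10 + 5 = 1365 (decimal)
Convert 0x1BEA (hexadecimal) → 1×4096 + 11×256 + 14×16 + 10 = 7146 (decimal)
Compute 1365 - 7146 = -5781
-5781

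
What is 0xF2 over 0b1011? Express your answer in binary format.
Convert 0xF2 (hexadecimal) → 15×16 + 2 = 242 (decimal)
Convert 0b1011 (binary) → 8 + 2 + 1 = 11 (decimal)
Compute 242 ÷ 11 = 22
Convert 22 (decimal) → 22 = 16 + 4 + 2 → 0b10110 (binary)
0b10110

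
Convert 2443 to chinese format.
Convert 2443 (decimal) → 2443 = 2×1000 + 4×100 + 4×10 + 3 → 二千四百四十三 (Chinese numeral)
二千四百四十三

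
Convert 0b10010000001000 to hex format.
Convert 0b10010000001000 (binary) → 8192 + 1024 + 8 = 9224 (decimal)
Convert 9224 (decimal) → 9224 = 2×4096 + 4×256 + 8 → 0x2408 (hexadecimal)
0x2408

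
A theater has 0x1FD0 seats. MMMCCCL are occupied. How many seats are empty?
Convert 0x1FD0 (hexadecimal) → 1×4096 + 15×256 + 13×16 = 8144 (decimal)
Convert MMMCCCL (Roman numeral) → 1000 + 1000 + 1000 + 100 + 100 + 100 + 50 = 3350 (decimal)
Compute 8144 - 3350 = 4794
4794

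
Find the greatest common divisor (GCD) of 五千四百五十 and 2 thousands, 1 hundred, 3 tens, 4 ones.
Convert 五千四百五十 (Chinese numeral) → 5×1000 + 4×100 + 5×10 = 5450 (decimal)
Convert 2 thousands, 1 hundred, 3 tens, 4 ones (place-value notation) → 2×1000 + 1×100 + 3×10 + 4 = 2134 (decimal)
Compute gcd(5450, 2134) = 2
2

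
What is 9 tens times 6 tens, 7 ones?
Convert 9 tens (place-value notation) → 9×10 = 90 (decimal)
Convert 6 tens, 7 ones (place-value notation) → 6×10 + 7 = 67 (decimal)
Compute 90 × 67 = 6030
6030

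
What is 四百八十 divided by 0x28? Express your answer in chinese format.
Convert 四百八十 (Chinese numeral) → 4×100 + 8×10 = 480 (decimal)
Convert 0x28 (hexadecimal) → 2×16 + 8 = 40 (decimal)
Compute 480 ÷ 40 = 12
Convert 12 (decimal) → 12 = 1×10 + 2 → 十二 (Chinese numeral)
十二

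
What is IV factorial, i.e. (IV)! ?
Convert IV (Roman numeral) → 4 (decimal)
Compute 4! = 24
24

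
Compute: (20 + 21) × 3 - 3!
Convert 3! (factorial) → 6 (decimal)
Expression in decimal: (20 + 21) × 3 - 6
Parentheses first: 20 + 21 = 41
Multiply: 41 × 3 = 123
Subtract: 123 - 6 = 117
117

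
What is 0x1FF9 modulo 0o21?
Convert 0x1FF9 (hexadecimal) → 1×4096 + 15×256 + 15×16 + 9 = 8185 (decimal)
Convert 0o21 (octal) → 2×8 + 1 = 17 (decimal)
Compute 8185 mod 17 = 8
8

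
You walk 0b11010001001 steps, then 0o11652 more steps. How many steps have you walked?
Convert 0b11010001001 (binary) → 1024 + 512 + 128 + 8 + 1 = 1673 (decimal)
Convert 0o11652 (octal) → 1×4096 + 1×512 + 6×64 + 5×8 + 2 = 5034 (decimal)
Compute 1673 + 5034 = 6707
6707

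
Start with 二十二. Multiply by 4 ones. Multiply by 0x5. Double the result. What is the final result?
Convert 二十二 (Chinese numeral) → 2×10 + 2 = 22 (decimal)
Start: 22
Convert 4 ones (place-value notation) → 4 (decimal)
22 × 4 = 88
Convert 0x5 (hexadecimal) → 5 (decimal)
88 × 5 = 440
440 × 2 = 880
880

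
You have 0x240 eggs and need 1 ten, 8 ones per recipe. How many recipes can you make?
Convert 0x240 (hexadecimal) → 2×256 + 4×16 = 576 (decimal)
Convert 1 ten, 8 ones (place-value notation) → 1×10 + 8 = 18 (decimal)
Compute 576 ÷ 18 = 32
32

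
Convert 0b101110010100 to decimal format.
Convert 0b101110010100 (binary) → 2048 + 512 + 256 + 128 + 16 + 4 = 2964 (decimal)
2964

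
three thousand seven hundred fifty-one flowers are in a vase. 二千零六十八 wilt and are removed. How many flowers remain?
Convert three thousand seven hundred fifty-one (English words) → 3×1000 + 7×100 + 51 = 3751 (decimal)
Convert 二千零六十八 (Chinese numeral) → 2×1000 + 6×10 + 8 = 2068 (decimal)
Compute 3751 - 2068 = 1683
1683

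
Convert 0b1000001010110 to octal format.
Convert 0b1000001010110 (binary) → 4096 + 64 + 16 + 4 + 2 = 4182 (decimal)
Convert 4182 (decimal) → 4182 = 1×4096 + 1×64 + 2×8 + 6 → 0o10126 (octal)
0o10126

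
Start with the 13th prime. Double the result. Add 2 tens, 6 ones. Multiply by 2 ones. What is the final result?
Convert the 13th prime (prime index) → 41 (decimal)
Start: 41
41 × 2 = 82
Convert 2 tens, 6 ones (place-value notation) → 2×10 + 6 = 26 (decimal)
82 + 26 = 108
Convert 2 ones (place-value notation) → 2 (decimal)
108 × 2 = 216
216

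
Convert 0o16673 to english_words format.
Convert 0o16673 (octal) → 1×4096 + 6×512 + 6×64 + 7×8 + 3 = 7611 (decimal)
Convert 7611 (decimal) → 7611 = 7×1000 + 6×100 + 11 → seven thousand six hundred eleven (English words)
seven thousand six hundred eleven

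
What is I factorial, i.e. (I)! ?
Convert I (Roman numeral) → 1 (decimal)
Compute 1! = 1
1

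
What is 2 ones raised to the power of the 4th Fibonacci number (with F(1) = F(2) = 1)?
Convert 2 ones (place-value notation) → 2 (decimal)
Convert the 4th Fibonacci number (with F(1) = F(2) = 1) (Fibonacci index) → 1, 1, 2, 3 → 3 (decimal)
Compute 2 ^ 3 = 8
8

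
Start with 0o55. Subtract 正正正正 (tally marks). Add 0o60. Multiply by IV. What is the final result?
Convert 0o55 (octal) → 5×8 + 5 = 45 (decimal)
Start: 45
Convert 正正正正 (tally marks) → 5 + 5 + 5 + 5 = 20 (decimal)
45 - 20 = 25
Convert 0o60 (octal) → 6×8 = 48 (decimal)
25 + 48 = 73
Convert IV (Roman numeral) → 4 (decimal)
73 × 4 = 292
292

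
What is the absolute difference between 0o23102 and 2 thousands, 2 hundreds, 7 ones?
Convert 0o23102 (octal) → 2×4096 + 3×512 + 1×64 + 2 = 9794 (decimal)
Convert 2 thousands, 2 hundreds, 7 ones (place-value notation) → 2×1000 + 2×100 + 7 = 2207 (decimal)
Compute |9794 - 2207| = 7587
7587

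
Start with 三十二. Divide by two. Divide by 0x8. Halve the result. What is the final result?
Convert 三十二 (Chinese numeral) → 3×10 + 2 = 32 (decimal)
Start: 32
Convert two (English words) → 2 (decimal)
32 ÷ 2 = 16
Convert 0x8 (hexadecimal) → 8 (decimal)
16 ÷ 8 = 2
2 ÷ 2 = 1
1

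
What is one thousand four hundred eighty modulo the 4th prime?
Convert one thousand four hundred eighty (English words) → 1×1000 + 4×100 + 80 = 1480 (decimal)
Convert the 4th prime (prime index) → 7 (decimal)
Compute 1480 mod 7 = 3
3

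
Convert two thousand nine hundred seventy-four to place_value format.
Convert two thousand nine hundred seventy-four (English words) → 2×1000 + 9×100 + 74 = 2974 (decimal)
Convert 2974 (decimal) → 2974 = 2×1000 + 9×100 + 7×10 + 4 → 2 thousands, 9 hundreds, 7 tens, 4 ones (place-value notation)
2 thousands, 9 hundreds, 7 tens, 4 ones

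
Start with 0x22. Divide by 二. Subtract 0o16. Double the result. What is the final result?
Convert 0x22 (hexadecimal) → 2×16 + 2 = 34 (decimal)
Start: 34
Convert 二 (Chinese numeral) → 2 (decimal)
34 ÷ 2 = 17
Convert 0o16 (octal) → 1×8 + 6 = 14 (decimal)
17 - 14 = 3
3 × 2 = 6
6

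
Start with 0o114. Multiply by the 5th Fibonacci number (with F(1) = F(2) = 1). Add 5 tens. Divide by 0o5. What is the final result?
Convert 0o114 (octal) → 1×64 + 1×8 + 4 = 76 (decimal)
Start: 76
Convert the 5th Fibonacci number (with F(1) = F(2) = 1) (Fibonacci index) → 1, 1, 2, 3, 5 → 5 (decimal)
76 × 5 = 380
Convert 5 tens (place-value notation) → 5×10 = 50 (decimal)
380 + 50 = 430
Convert 0o5 (octal) → 5 (decimal)
430 ÷ 5 = 86
86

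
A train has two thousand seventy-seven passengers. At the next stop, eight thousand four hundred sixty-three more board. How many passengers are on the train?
Convert two thousand seventy-seven (English words) → 2×1000 + 77 = 2077 (decimal)
Convert eight thousand four hundred sixty-three (English words) → 8×1000 + 4×100 + 63 = 8463 (decimal)
Compute 2077 + 8463 = 10540
10540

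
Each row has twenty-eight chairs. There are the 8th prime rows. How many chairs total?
Convert twenty-eight (English words) → 28 (decimal)
Convert the 8th prime (prime index) → 19 (decimal)
Compute 28 × 19 = 532
532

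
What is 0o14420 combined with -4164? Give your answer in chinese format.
Convert 0o14420 (octal) → 1×4096 + 4×512 + 4×64 + 2×8 = 6416 (decimal)
Compute 6416 + -4164 = 2252
Convert 2252 (decimal) → 2252 = 2×1000 + 2×100 + 5×10 + 2 → 二千二百五十二 (Chinese numeral)
二千二百五十二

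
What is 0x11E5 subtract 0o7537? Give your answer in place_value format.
Convert 0x11E5 (hexadecimal) → 1×4096 + 1×256 + 14×16 + 5 = 4581 (decimal)
Convert 0o7537 (octal) → 7×512 + 5×64 + 3×8 + 7 = 3935 (decimal)
Compute 4581 - 3935 = 646
Convert 646 (decimal) → 646 = 6×100 + 4×10 + 6 → 6 hundreds, 4 tens, 6 ones (place-value notation)
6 hundreds, 4 tens, 6 ones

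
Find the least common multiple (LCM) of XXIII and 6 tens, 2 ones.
Convert XXIII (Roman numeral) → 10 + 10 + 1 + 1 + 1 = 23 (decimal)
Convert 6 tens, 2 ones (place-value notation) → 6×10 + 2 = 62 (decimal)
Compute lcm(23, 62) = 1426
1426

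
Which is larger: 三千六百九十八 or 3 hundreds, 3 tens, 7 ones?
Convert 三千六百九十八 (Chinese numeral) → 3×1000 + 6×100 + 9×10 + 8 = 3698 (decimal)
Convert 3 hundreds, 3 tens, 7 ones (place-value notation) → 3×100 + 3×10 + 7 = 337 (decimal)
Compare 3698 vs 337: larger = 3698
3698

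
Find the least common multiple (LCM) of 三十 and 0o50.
Convert 三十 (Chinese numeral) → 3×10 = 30 (decimal)
Convert 0o50 (octal) → 5×8 = 40 (decimal)
Compute lcm(30, 40) = 120
120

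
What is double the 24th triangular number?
The 24th triangular number = 24×25/2 = 300
Compute 300 × 2 = 600
600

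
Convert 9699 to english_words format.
Convert 9699 (decimal) → 9699 = 9×1000 + 6×100 + 99 → nine thousand six hundred ninety-nine (English words)
nine thousand six hundred ninety-nine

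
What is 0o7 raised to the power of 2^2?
Convert 0o7 (octal) → 7 (decimal)
Convert 2^2 (power) → 4 (decimal)
Compute 7 ^ 4 = 2401
2401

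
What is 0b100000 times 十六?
Convert 0b100000 (binary) → 32 (decimal)
Convert 十六 (Chinese numeral) → 1×10 + 6 = 16 (decimal)
Compute 32 × 16 = 512
512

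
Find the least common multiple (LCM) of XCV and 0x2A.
Convert XCV (Roman numeral) → 90 + 5 = 95 (decimal)
Convert 0x2A (hexadecimal) → 2×16 + 10 = 42 (decimal)
Compute lcm(95, 42) = 3990
3990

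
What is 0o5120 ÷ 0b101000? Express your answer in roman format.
Convert 0o5120 (octal) → 5×512 + 1×64 + 2×8 = 2640 (decimal)
Convert 0b101000 (binary) → 32 + 8 = 40 (decimal)
Compute 2640 ÷ 40 = 66
Convert 66 (decimal) → 66 = 50 + 10 + 5 + 1 → LXVI (Roman numeral)
LXVI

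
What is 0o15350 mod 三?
Convert 0o15350 (octal) → 1×4096 + 5×512 + 3×64 + 5×8 = 6888 (decimal)
Convert 三 (Chinese numeral) → 3 (decimal)
Compute 6888 mod 3 = 0
0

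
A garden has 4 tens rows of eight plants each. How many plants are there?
Convert eight (English words) → 8 (decimal)
Convert 4 tens (place-value notation) → 4×10 = 40 (decimal)
Compute 8 × 40 = 320
320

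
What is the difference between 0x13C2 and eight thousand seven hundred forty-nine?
Convert 0x13C2 (hexadecimal) → 1×4096 + 3×256 + 12×16 + 2 = 5058 (decimal)
Convert eight thousand seven hundred forty-nine (English words) → 8×1000 + 7×100 + 49 = 8749 (decimal)
Difference: |5058 - 8749| = 3691
3691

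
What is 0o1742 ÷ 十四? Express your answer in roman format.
Convert 0o1742 (octal) → 1×512 + 7×64 + 4×8 + 2 = 994 (decimal)
Convert 十四 (Chinese numeral) → 1×10 + 4 = 14 (decimal)
Compute 994 ÷ 14 = 71
Convert 71 (decimal) → 71 = 50 + 10 + 10 + 1 → LXXI (Roman numeral)
LXXI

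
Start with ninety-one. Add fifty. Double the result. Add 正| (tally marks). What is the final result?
Convert ninety-one (English words) → 91 (decimal)
Start: 91
Convert fifty (English words) → 50 (decimal)
91 + 50 = 141
141 × 2 = 282
Convert 正| (tally marks) → 5 + 1 = 6 (decimal)
282 + 6 = 288
288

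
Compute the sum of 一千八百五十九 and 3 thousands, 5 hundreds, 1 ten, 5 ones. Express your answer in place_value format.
Convert 一千八百五十九 (Chinese numeral) → 1×1000 + 8×100 + 5×10 + 9 = 1859 (decimal)
Convert 3 thousands, 5 hundreds, 1 ten, 5 ones (place-value notation) → 3×1000 + 5×100 + 1×10 + 5 = 3515 (decimal)
Compute 1859 + 3515 = 5374
Convert 5374 (decimal) → 5374 = 5×1000 + 3×100 + 7×10 + 4 → 5 thousands, 3 hundreds, 7 tens, 4 ones (place-value notation)
5 thousands, 3 hundreds, 7 tens, 4 ones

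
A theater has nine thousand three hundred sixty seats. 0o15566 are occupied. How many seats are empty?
Convert nine thousand three hundred sixty (English words) → 9×1000 + 3×100 + 60 = 9360 (decimal)
Convert 0o15566 (octal) → 1×4096 + 5×512 + 5×64 + 6×8 + 6 = 7030 (decimal)
Compute 9360 - 7030 = 2330
2330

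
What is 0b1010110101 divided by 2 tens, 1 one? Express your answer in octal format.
Convert 0b1010110101 (binary) → 512 + 128 + 32 + 16 + 4 + 1 = 693 (decimal)
Convert 2 tens, 1 one (place-value notation) → 2×10 + 1 = 21 (decimal)
Compute 693 ÷ 21 = 33
Convert 33 (decimal) → 33 = 4×8 + 1 → 0o41 (octal)
0o41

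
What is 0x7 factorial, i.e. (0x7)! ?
Convert 0x7 (hexadecimal) → 7 (decimal)
Compute 7! = 5040
5040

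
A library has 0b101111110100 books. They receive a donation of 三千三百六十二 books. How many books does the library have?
Convert 0b101111110100 (binary) → 2048 + 512 + 256 + 128 + 64 + 32 + 16 + 4 = 3060 (decimal)
Convert 三千三百六十二 (Chinese numeral) → 3×1000 + 3×100 + 6×10 + 2 = 3362 (decimal)
Compute 3060 + 3362 = 6422
6422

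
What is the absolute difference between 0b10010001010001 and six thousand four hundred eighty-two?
Convert 0b10010001010001 (binary) → 8192 + 1024 + 64 + 16 + 1 = 9297 (decimal)
Convert six thousand four hundred eighty-two (English words) → 6×1000 + 4×100 + 82 = 6482 (decimal)
Compute |9297 - 6482| = 2815
2815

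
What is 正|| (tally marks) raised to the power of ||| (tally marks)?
Convert 正|| (tally marks) → 5 + 2 = 7 (decimal)
Convert ||| (tally marks) → 3 (decimal)
Compute 7 ^ 3 = 343
343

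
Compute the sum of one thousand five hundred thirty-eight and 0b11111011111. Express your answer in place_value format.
Convert one thousand five hundred thirty-eight (English words) → 1×1000 + 5×100 + 38 = 1538 (decimal)
Convert 0b11111011111 (binary) → 1024 + 512 + 256 + 128 + 64 + 16 + 8 + 4 + 2 + 1 = 2015 (decimal)
Compute 1538 + 2015 = 3553
Convert 3553 (decimal) → 3553 = 3×1000 + 5×100 + 5×10 + 3 → 3 thousands, 5 hundreds, 5 tens, 3 ones (place-value notation)
3 thousands, 5 hundreds, 5 tens, 3 ones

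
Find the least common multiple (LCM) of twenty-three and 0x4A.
Convert twenty-three (English words) → 23 (decimal)
Convert 0x4A (hexadecimal) → 4×16 + 10 = 74 (decimal)
Compute lcm(23, 74) = 1702
1702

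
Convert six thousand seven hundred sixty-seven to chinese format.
Convert six thousand seven hundred sixty-seven (English words) → 6×1000 + 7×100 + 67 = 6767 (decimal)
Convert 6767 (decimal) → 6767 = 6×1000 + 7×100 + 6×10 + 7 → 六千七百六十七 (Chinese numeral)
六千七百六十七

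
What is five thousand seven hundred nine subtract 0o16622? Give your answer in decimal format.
Convert five thousand seven hundred nine (English words) → 5×1000 + 7×100 + 9 = 5709 (decimal)
Convert 0o16622 (octal) → 1×4096 + 6×512 + 6×64 + 2×8 + 2 = 7570 (decimal)
Compute 5709 - 7570 = -1861
-1861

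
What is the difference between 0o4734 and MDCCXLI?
Convert 0o4734 (octal) → 4×512 + 7×64 + 3×8 + 4 = 2524 (decimal)
Convert MDCCXLI (Roman numeral) → 1000 + 500 + 100 + 100 + 40 + 1 = 1741 (decimal)
Difference: |2524 - 1741| = 783
783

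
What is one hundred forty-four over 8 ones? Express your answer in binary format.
Convert one hundred forty-four (English words) → 1×100 + 44 = 144 (decimal)
Convert 8 ones (place-value notation) → 8 (decimal)
Compute 144 ÷ 8 = 18
Convert 18 (decimal) → 18 = 16 + 2 → 0b10010 (binary)
0b10010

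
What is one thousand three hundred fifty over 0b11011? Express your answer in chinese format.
Convert one thousand three hundred fifty (English words) → 1×1000 + 3×100 + 50 = 1350 (decimal)
Convert 0b11011 (binary) → 16 + 8 + 2 + 1 = 27 (decimal)
Compute 1350 ÷ 27 = 50
Convert 50 (decimal) → 50 = 5×10 → 五十 (Chinese numeral)
五十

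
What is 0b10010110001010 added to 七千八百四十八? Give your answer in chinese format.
Convert 0b10010110001010 (binary) → 8192 + 1024 + 256 + 128 + 8 + 2 = 9610 (decimal)
Convert 七千八百四十八 (Chinese numeral) → 7×1000 + 8×100 + 4×10 + 8 = 7848 (decimal)
Compute 9610 + 7848 = 17458
Convert 17458 (decimal) → 17458 = 1×10000 + 7×1000 + 4×100 + 5×10 + 8 → 一万七千四百五十八 (Chinese numeral)
一万七千四百五十八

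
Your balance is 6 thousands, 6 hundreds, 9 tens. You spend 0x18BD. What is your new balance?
Convert 6 thousands, 6 hundreds, 9 tens (place-value notation) → 6×1000 + 6×100 + 9×10 = 6690 (decimal)
Convert 0x18BD (hexadecimal) → 1×4096 + 8×256 + 11×16 + 13 = 6333 (decimal)
Compute 6690 - 6333 = 357
357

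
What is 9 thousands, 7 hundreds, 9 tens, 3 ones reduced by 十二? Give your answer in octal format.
Convert 9 thousands, 7 hundreds, 9 tens, 3 ones (place-value notation) → 9×1000 + 7×100 + 9×10 + 3 = 9793 (decimal)
Convert 十二 (Chinese numeral) → 1×10 + 2 = 12 (decimal)
Compute 9793 - 12 = 9781
Convert 9781 (decimal) → 9781 = 2×4096 + 3×512 + 6×8 + 5 → 0o23065 (octal)
0o23065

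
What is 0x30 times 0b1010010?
Convert 0x30 (hexadecimal) → 3×16 = 48 (decimal)
Convert 0b1010010 (binary) → 64 + 16 + 2 = 82 (decimal)
Compute 48 × 82 = 3936
3936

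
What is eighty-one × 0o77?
Convert eighty-one (English words) → 81 (decimal)
Convert 0o77 (octal) → 7×8 + 7 = 63 (decimal)
Compute 81 × 63 = 5103
5103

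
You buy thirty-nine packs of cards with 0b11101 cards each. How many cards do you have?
Convert 0b11101 (binary) → 16 + 8 + 4 + 1 = 29 (decimal)
Convert thirty-nine (English words) → 39 (decimal)
Compute 29 × 39 = 1131
1131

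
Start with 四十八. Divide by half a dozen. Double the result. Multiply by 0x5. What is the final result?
Convert 四十八 (Chinese numeral) → 4×10 + 8 = 48 (decimal)
Start: 48
Convert half a dozen (colloquial) → 6 (decimal)
48 ÷ 6 = 8
8 × 2 = 16
Convert 0x5 (hexadecimal) → 5 (decimal)
16 × 5 = 80
80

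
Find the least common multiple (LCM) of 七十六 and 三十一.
Convert 七十六 (Chinese numeral) → 7×10 + 6 = 76 (decimal)
Convert 三十一 (Chinese numeral) → 3×10 + 1 = 31 (decimal)
Compute lcm(76, 31) = 2356
2356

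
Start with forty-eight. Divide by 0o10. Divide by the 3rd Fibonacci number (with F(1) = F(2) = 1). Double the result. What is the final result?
Convert forty-eight (English words) → 48 (decimal)
Start: 48
Convert 0o10 (octal) → 1×8 = 8 (decimal)
48 ÷ 8 = 6
Convert the 3rd Fibonacci number (with F(1) = F(2) = 1) (Fibonacci index) → 1, 1, 2 → 2 (decimal)
6 ÷ 2 = 3
3 × 2 = 6
6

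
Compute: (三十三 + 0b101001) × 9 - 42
Convert 三十三 (Chinese numeral) → 3×10 + 3 = 33 (decimal)
Convert 0b101001 (binary) → 32 + 8 + 1 = 41 (decimal)
Expression in decimal: (33 + 41) × 9 - 42
Parentheses first: 33 + 41 = 74
Multiply: 74 × 9 = 666
Subtract: 666 - 42 = 624
624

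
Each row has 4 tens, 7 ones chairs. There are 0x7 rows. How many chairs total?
Convert 4 tens, 7 ones (place-value notation) → 4×10 + 7 = 47 (decimal)
Convert 0x7 (hexadecimal) → 7 (decimal)
Compute 47 × 7 = 329
329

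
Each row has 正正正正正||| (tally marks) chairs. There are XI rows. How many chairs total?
Convert 正正正正正||| (tally marks) → 5 + 5 + 5 + 5 + 5 + 3 = 28 (decimal)
Convert XI (Roman numeral) → 10 + 1 = 11 (decimal)
Compute 28 × 11 = 308
308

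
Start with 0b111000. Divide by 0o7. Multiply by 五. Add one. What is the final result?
Convert 0b111000 (binary) → 32 + 16 + 8 = 56 (decimal)
Start: 56
Convert 0o7 (octal) → 7 (decimal)
56 ÷ 7 = 8
Convert 五 (Chinese numeral) → 5 (decimal)
8 × 5 = 40
Convert one (English words) → 1 (decimal)
40 + 1 = 41
41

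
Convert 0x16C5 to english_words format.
Convert 0x16C5 (hexadecimal) → 1×4096 + 6×256 + 12×16 + 5 = 5829 (decimal)
Convert 5829 (decimal) → 5829 = 5×1000 + 8×100 + 29 → five thousand eight hundred twenty-nine (English words)
five thousand eight hundred twenty-nine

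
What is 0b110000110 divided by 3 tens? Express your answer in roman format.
Convert 0b110000110 (binary) → 256 + 128 + 4 + 2 = 390 (decimal)
Convert 3 tens (place-value notation) → 3×10 = 30 (decimal)
Compute 390 ÷ 30 = 13
Convert 13 (decimal) → 13 = 10 + 1 + 1 + 1 → XIII (Roman numeral)
XIII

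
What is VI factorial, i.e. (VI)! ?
Convert VI (Roman numeral) → 5 + 1 = 6 (decimal)
Compute 6! = 720
720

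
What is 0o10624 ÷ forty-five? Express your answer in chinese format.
Convert 0o10624 (octal) → 1×4096 + 6×64 + 2×8 + 4 = 4500 (decimal)
Convert forty-five (English words) → 45 (decimal)
Compute 4500 ÷ 45 = 100
Convert 100 (decimal) → 100 = 1×100 → 一百 (Chinese numeral)
一百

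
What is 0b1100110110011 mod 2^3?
Convert 0b1100110110011 (binary) → 4096 + 2048 + 256 + 128 + 32 + 16 + 2 + 1 = 6579 (decimal)
Convert 2^3 (power) → 8 (decimal)
Compute 6579 mod 8 = 3
3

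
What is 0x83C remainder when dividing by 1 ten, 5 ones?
Convert 0x83C (hexadecimal) → 8×256 + 3×16 + 12 = 2108 (decimal)
Convert 1 ten, 5 ones (place-value notation) → 1×10 + 5 = 15 (decimal)
Compute 2108 mod 15 = 8
8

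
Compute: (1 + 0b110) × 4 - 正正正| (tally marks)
Convert 0b110 (binary) → 4 + 2 = 6 (decimal)
Convert 正正正| (tally marks) → 5 + 5 + 5 + 1 = 16 (decimal)
Expression in decimal: (1 + 6) × 4 - 16
Parentheses first: 1 + 6 = 7
Multiply: 7 × 4 = 28
Subtract: 28 - 16 = 12
12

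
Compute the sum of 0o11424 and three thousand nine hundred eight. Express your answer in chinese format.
Convert 0o11424 (octal) → 1×4096 + 1×512 + 4×64 + 2×8 + 4 = 4884 (decimal)
Convert three thousand nine hundred eight (English words) → 3×1000 + 9×100 + 8 = 3908 (decimal)
Compute 4884 + 3908 = 8792
Convert 8792 (decimal) → 8792 = 8×1000 + 7×100 + 9×10 + 2 → 八千七百九十二 (Chinese numeral)
八千七百九十二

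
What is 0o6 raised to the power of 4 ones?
Convert 0o6 (octal) → 6 (decimal)
Convert 4 ones (place-value notation) → 4 (decimal)
Compute 6 ^ 4 = 1296
1296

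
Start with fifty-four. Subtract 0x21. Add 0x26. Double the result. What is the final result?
Convert fifty-four (English words) → 54 (decimal)
Start: 54
Convert 0x21 (hexadecimal) → 2×16 + 1 = 33 (decimal)
54 - 33 = 21
Convert 0x26 (hexadecimal) → 2×16 + 6 = 38 (decimal)
21 + 38 = 59
59 × 2 = 118
118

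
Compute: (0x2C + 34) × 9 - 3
Convert 0x2C (hexadecimal) → 2×16 + 12 = 44 (decimal)
Expression in decimal: (44 + 34) × 9 - 3
Parentheses first: 44 + 34 = 78
Multiply: 78 × 9 = 702
Subtract: 702 - 3 = 699
699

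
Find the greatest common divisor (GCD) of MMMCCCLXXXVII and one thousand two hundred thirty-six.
Convert MMMCCCLXXXVII (Roman numeral) → 1000 + 1000 + 1000 + 100 + 100 + 100 + 50 + 10 + 10 + 10 + 5 + 1 + 1 = 3387 (decimal)
Convert one thousand two hundred thirty-six (English words) → 1×1000 + 2×100 + 36 = 1236 (decimal)
Compute gcd(3387, 1236) = 3
3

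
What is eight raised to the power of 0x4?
Convert eight (English words) → 8 (decimal)
Convert 0x4 (hexadecimal) → 4 (decimal)
Compute 8 ^ 4 = 4096
4096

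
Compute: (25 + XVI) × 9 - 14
Convert XVI (Roman numeral) → 10 + 5 + 1 = 16 (decimal)
Expression in decimal: (25 + 16) × 9 - 14
Parentheses first: 25 + 16 = 41
Multiply: 41 × 9 = 369
Subtract: 369 - 14 = 355
355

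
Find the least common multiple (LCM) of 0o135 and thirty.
Convert 0o135 (octal) → 1×64 + 3×8 + 5 = 93 (decimal)
Convert thirty (English words) → 30 (decimal)
Compute lcm(93, 30) = 930
930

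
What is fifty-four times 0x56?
Convert fifty-four (English words) → 54 (decimal)
Convert 0x56 (hexadecimal) → 5×16 + 6 = 86 (decimal)
Compute 54 × 86 = 4644
4644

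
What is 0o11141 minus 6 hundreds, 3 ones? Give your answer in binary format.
Convert 0o11141 (octal) → 1×4096 + 1×512 + 1×64 + 4×8 + 1 = 4705 (decimal)
Convert 6 hundreds, 3 ones (place-value notation) → 6×100 + 3 = 603 (decimal)
Compute 4705 - 603 = 4102
Convert 4102 (decimal) → 4102 = 4096 + 4 + 2 → 0b1000000000110 (binary)
0b1000000000110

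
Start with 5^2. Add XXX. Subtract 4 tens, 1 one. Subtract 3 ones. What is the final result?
Convert 5^2 (power) → 25 (decimal)
Start: 25
Convert XXX (Roman numeral) → 10 + 10 + 10 = 30 (decimal)
25 + 30 = 55
Convert 4 tens, 1 one (place-value notation) → 4×10 + 1 = 41 (decimal)
55 - 41 = 14
Convert 3 ones (place-value notation) → 3 (decimal)
14 - 3 = 11
11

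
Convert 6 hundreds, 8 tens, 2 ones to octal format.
Convert 6 hundreds, 8 tens, 2 ones (place-value notation) → 6×100 + 8×10 + 2 = 682 (decimal)
Convert 682 (decimal) → 682 = 1×512 + 2×64 + 5×8 + 2 → 0o1252 (octal)
0o1252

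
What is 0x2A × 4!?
Convert 0x2A (hexadecimal) → 2×16 + 10 = 42 (decimal)
Convert 4! (factorial) → 24 (decimal)
Compute 42 × 24 = 1008
1008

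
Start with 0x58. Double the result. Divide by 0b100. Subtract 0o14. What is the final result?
Convert 0x58 (hexadecimal) → 5×16 + 8 = 88 (decimal)
Start: 88
88 × 2 = 176
Convert 0b100 (binary) → 4 (decimal)
176 ÷ 4 = 44
Convert 0o14 (octal) → 1×8 + 4 = 12 (decimal)
44 - 12 = 32
32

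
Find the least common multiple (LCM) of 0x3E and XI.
Convert 0x3E (hexadecimal) → 3×16 + 14 = 62 (decimal)
Convert XI (Roman numeral) → 10 + 1 = 11 (decimal)
Compute lcm(62, 11) = 682
682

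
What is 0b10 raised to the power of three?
Convert 0b10 (binary) → 2 (decimal)
Convert three (English words) → 3 (decimal)
Compute 2 ^ 3 = 8
8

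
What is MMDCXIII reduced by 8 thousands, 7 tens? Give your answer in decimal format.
Convert MMDCXIII (Roman numeral) → 1000 + 1000 + 500 + 100 + 10 + 1 + 1 + 1 = 2613 (decimal)
Convert 8 thousands, 7 tens (place-value notation) → 8×1000 + 7×10 = 8070 (decimal)
Compute 2613 - 8070 = -5457
-5457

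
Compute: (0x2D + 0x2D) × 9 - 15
Convert 0x2D (hexadecimal) → 2×16 + 13 = 45 (decimal)
Convert 0x2D (hexadecimal) → 2×16 + 13 = 45 (decimal)
Expression in decimal: (45 + 45) × 9 - 15
Parentheses first: 45 + 45 = 90
Multiply: 90 × 9 = 810
Subtract: 810 - 15 = 795
795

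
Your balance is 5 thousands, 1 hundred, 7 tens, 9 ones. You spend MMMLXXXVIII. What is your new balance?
Convert 5 thousands, 1 hundred, 7 tens, 9 ones (place-value notation) → 5×1000 + 1×100 + 7×10 + 9 = 5179 (decimal)
Convert MMMLXXXVIII (Roman numeral) → 1000 + 1000 + 1000 + 50 + 10 + 10 + 10 + 5 + 1 + 1 + 1 = 3088 (decimal)
Compute 5179 - 3088 = 2091
2091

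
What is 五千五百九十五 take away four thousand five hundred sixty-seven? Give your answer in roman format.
Convert 五千五百九十五 (Chinese numeral) → 5×1000 + 5×100 + 9×10 + 5 = 5595 (decimal)
Convert four thousand five hundred sixty-seven (English words) → 4×1000 + 5×100 + 67 = 4567 (decimal)
Compute 5595 - 4567 = 1028
Convert 1028 (decimal) → 1028 = 1000 + 10 + 10 + 5 + 1 + 1 + 1 → MXXVIII (Roman numeral)
MXXVIII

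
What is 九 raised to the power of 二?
Convert 九 (Chinese numeral) → 9 (decimal)
Convert 二 (Chinese numeral) → 2 (decimal)
Compute 9 ^ 2 = 81
81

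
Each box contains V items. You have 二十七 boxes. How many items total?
Convert V (Roman numeral) → 5 (decimal)
Convert 二十七 (Chinese numeral) → 2×10 + 7 = 27 (decimal)
Compute 5 × 27 = 135
135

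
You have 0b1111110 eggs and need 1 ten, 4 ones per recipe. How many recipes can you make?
Convert 0b1111110 (binary) → 64 + 32 + 16 + 8 + 4 + 2 = 126 (decimal)
Convert 1 ten, 4 ones (place-value notation) → 1×10 + 4 = 14 (decimal)
Compute 126 ÷ 14 = 9
9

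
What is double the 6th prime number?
The 6th prime number = 13
Compute 13 × 2 = 26
26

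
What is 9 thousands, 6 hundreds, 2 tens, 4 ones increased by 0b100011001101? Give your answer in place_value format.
Convert 9 thousands, 6 hundreds, 2 tens, 4 ones (place-value notation) → 9×1000 + 6×100 + 2×10 + 4 = 9624 (decimal)
Convert 0b100011001101 (binary) → 2048 + 128 + 64 + 8 + 4 + 1 = 2253 (decimal)
Compute 9624 + 2253 = 11877
Convert 11877 (decimal) → 11877 = 11×1000 + 8×100 + 7×10 + 7 → 11 thousands, 8 hundreds, 7 tens, 7 ones (place-value notation)
11 thousands, 8 hundreds, 7 tens, 7 ones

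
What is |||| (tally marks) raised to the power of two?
Convert |||| (tally marks) → 4 (decimal)
Convert two (English words) → 2 (decimal)
Compute 4 ^ 2 = 16
16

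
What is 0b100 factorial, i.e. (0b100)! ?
Convert 0b100 (binary) → 4 (decimal)
Compute 4! = 24
24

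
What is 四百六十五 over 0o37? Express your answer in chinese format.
Convert 四百六十五 (Chinese numeral) → 4×100 + 6×10 + 5 = 465 (decimal)
Convert 0o37 (octal) → 3×8 + 7 = 31 (decimal)
Compute 465 ÷ 31 = 15
Convert 15 (decimal) → 15 = 1×10 + 5 → 十五 (Chinese numeral)
十五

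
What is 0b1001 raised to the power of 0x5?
Convert 0b1001 (binary) → 8 + 1 = 9 (decimal)
Convert 0x5 (hexadecimal) → 5 (decimal)
Compute 9 ^ 5 = 59049
59049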